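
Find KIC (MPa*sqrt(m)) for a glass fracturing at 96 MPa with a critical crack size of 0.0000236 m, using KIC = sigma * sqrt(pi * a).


Fracture toughness: KIC = sigma * sqrt(pi * a)
  pi * a = pi * 0.0000236 = 0.000074142
  sqrt(pi * a) = 0.008611
  KIC = 96 * 0.008611 = 0.827 MPa*sqrt(m)

0.827 MPa*sqrt(m)


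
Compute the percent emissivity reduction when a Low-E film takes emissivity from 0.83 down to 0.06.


Percentage reduction = (1 - coated/uncoated) * 100
  Ratio = 0.06 / 0.83 = 0.0723
  Reduction = (1 - 0.0723) * 100 = 92.8%

92.8%


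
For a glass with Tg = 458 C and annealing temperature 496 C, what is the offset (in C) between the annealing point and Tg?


Offset = T_anneal - Tg:
  offset = 496 - 458 = 38 C

38 C


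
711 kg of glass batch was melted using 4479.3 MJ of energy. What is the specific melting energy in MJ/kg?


Rearrange E = m * s for s:
  s = E / m
  s = 4479.3 / 711 = 6.3 MJ/kg

6.3 MJ/kg


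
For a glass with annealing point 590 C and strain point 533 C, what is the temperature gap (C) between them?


Gap = T_anneal - T_strain:
  gap = 590 - 533 = 57 C

57 C


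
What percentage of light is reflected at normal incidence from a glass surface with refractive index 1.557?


Fresnel reflectance at normal incidence:
  R = ((n - 1)/(n + 1))^2
  (n - 1)/(n + 1) = (1.557 - 1)/(1.557 + 1) = 0.217833
  R = 0.217833^2 = 0.0474512
  R(%) = 0.0474512 * 100 = 4.745%

4.745%


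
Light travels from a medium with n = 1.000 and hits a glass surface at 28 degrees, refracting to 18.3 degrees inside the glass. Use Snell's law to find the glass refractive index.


Apply Snell's law: n1 * sin(theta1) = n2 * sin(theta2)
  n2 = n1 * sin(theta1) / sin(theta2)
  sin(28) = 0.469472
  sin(18.3) = 0.313992
  n2 = 1.000 * 0.469472 / 0.313992 = 1.4952

1.4952


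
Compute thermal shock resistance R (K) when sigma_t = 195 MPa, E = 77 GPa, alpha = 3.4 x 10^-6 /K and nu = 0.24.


Thermal shock resistance: R = sigma * (1 - nu) / (E * alpha)
  Numerator = 195 * (1 - 0.24) = 148.2
  Denominator = 77 * 1000 * (3.4 x 10^-6) = 0.2618
  R = 148.2 / 0.2618 = 566.1 K

566.1 K


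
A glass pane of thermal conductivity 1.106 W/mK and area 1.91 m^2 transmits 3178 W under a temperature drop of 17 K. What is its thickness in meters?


Fourier's law: t = k * A * dT / Q
  t = 1.106 * 1.91 * 17 / 3178
  t = 35.91182 / 3178 = 0.0113 m

0.0113 m


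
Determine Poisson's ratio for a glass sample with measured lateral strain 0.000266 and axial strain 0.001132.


Poisson's ratio: nu = lateral strain / axial strain
  nu = 0.000266 / 0.001132 = 0.235

0.235


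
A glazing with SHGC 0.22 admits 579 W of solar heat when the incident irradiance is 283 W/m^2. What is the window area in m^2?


Rearrange Q = Area * SHGC * Irradiance:
  Area = Q / (SHGC * Irradiance)
  Area = 579 / (0.22 * 283) = 9.3 m^2

9.3 m^2


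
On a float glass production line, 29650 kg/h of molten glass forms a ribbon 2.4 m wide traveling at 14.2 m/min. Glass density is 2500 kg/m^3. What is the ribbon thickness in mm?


Ribbon cross-section from mass balance:
  Volume rate = throughput / density = 29650 / 2500 = 11.86 m^3/h
  thickness = volume rate / (speed * 60 * width), i.e.
  thickness = throughput / (60 * speed * width * density) * 1000
  thickness = 29650 / (60 * 14.2 * 2.4 * 2500) * 1000 = 5.8 mm

5.8 mm


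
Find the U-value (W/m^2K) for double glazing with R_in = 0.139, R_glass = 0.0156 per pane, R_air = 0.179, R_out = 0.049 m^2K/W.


Total thermal resistance (series):
  R_total = R_in + R_glass + R_air + R_glass + R_out
  R_total = 0.139 + 0.0156 + 0.179 + 0.0156 + 0.049 = 0.3982 m^2K/W
U-value = 1 / R_total = 1 / 0.3982 = 2.511 W/m^2K

2.511 W/m^2K


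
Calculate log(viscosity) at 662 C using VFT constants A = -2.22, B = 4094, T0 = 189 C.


VFT equation: log(eta) = A + B / (T - T0)
  T - T0 = 662 - 189 = 473
  B / (T - T0) = 4094 / 473 = 8.655
  log(eta) = -2.22 + 8.655 = 6.435

6.435


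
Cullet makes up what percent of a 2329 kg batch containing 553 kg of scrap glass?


Cullet ratio = (cullet mass / total batch mass) * 100
  Ratio = 553 / 2329 * 100 = 23.74%

23.74%


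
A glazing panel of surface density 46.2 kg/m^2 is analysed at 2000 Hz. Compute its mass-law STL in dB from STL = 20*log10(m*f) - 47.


Mass law: STL = 20 * log10(m * f) - 47
  m * f = 46.2 * 2000 = 92400
  log10(92400) = 4.96567
  STL = 20 * 4.96567 - 47 = 99.3134 - 47 = 52.3 dB

52.3 dB


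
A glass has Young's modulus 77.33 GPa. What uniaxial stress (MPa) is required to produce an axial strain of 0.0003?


Rearrange E = sigma / epsilon:
  sigma = E * epsilon
  E (MPa) = 77.33 * 1000 = 77330
  sigma = 77330 * 0.0003 = 23.2 MPa

23.2 MPa


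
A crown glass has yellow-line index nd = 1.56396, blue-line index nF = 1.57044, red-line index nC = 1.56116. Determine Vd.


Abbe number formula: Vd = (nd - 1) / (nF - nC)
  nd - 1 = 1.56396 - 1 = 0.56396
  nF - nC = 1.57044 - 1.56116 = 0.00928
  Vd = 0.56396 / 0.00928 = 60.77

60.77


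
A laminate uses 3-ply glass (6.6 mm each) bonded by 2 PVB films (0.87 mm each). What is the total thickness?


Total thickness = glass contribution + PVB contribution
  Glass: 3 * 6.6 = 19.8 mm
  PVB: 2 * 0.87 = 1.74 mm
  Total = 19.8 + 1.74 = 21.54 mm

21.54 mm


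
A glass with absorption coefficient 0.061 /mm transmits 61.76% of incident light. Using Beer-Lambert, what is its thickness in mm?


Rearrange T = exp(-alpha * thickness):
  thickness = -ln(T) / alpha
  T = 61.76/100 = 0.6176
  ln(T) = -0.48191
  -ln(T) = 0.48191
  thickness = 0.48191 / 0.061 = 7.9 mm

7.9 mm


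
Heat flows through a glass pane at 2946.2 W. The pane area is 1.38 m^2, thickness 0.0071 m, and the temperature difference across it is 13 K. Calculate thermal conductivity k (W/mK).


Fourier's law rearranged: k = Q * t / (A * dT)
  Numerator = 2946.2 * 0.0071 = 20.91802
  Denominator = 1.38 * 13 = 17.94
  k = 20.91802 / 17.94 = 1.166 W/mK

1.166 W/mK


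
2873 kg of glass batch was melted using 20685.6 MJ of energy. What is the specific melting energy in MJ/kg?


Rearrange E = m * s for s:
  s = E / m
  s = 20685.6 / 2873 = 7.2 MJ/kg

7.2 MJ/kg


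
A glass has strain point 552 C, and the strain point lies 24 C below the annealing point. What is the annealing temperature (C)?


T_anneal = T_strain + gap:
  T_anneal = 552 + 24 = 576 C

576 C


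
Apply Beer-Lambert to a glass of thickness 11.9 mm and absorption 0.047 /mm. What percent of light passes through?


Beer-Lambert law: T = exp(-alpha * thickness)
  exponent = -0.047 * 11.9 = -0.5593
  T = exp(-0.5593) = 0.5716
  Percentage = 0.5716 * 100 = 57.16%

57.16%


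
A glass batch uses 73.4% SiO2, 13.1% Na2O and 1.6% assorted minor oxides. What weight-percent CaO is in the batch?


Pieces sum to 100%:
  CaO = 100 - (SiO2 + Na2O + others)
  CaO = 100 - (73.4 + 13.1 + 1.6) = 11.9%

11.9%


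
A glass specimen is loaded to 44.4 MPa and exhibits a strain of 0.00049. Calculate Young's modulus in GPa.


Young's modulus: E = stress / strain
  E = 44.4 MPa / 0.00049 = 90612.24 MPa
Convert to GPa: 90612.24 / 1000 = 90.61 GPa

90.61 GPa


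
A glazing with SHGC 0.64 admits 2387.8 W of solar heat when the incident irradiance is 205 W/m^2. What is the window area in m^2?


Rearrange Q = Area * SHGC * Irradiance:
  Area = Q / (SHGC * Irradiance)
  Area = 2387.8 / (0.64 * 205) = 18.2 m^2

18.2 m^2


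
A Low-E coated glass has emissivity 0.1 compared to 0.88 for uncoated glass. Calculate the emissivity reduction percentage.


Percentage reduction = (1 - coated/uncoated) * 100
  Ratio = 0.1 / 0.88 = 0.1136
  Reduction = (1 - 0.1136) * 100 = 88.6%

88.6%


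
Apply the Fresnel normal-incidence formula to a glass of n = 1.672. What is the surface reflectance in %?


Fresnel reflectance at normal incidence:
  R = ((n - 1)/(n + 1))^2
  (n - 1)/(n + 1) = (1.672 - 1)/(1.672 + 1) = 0.251497
  R = 0.251497^2 = 0.0632507
  R(%) = 0.0632507 * 100 = 6.325%

6.325%


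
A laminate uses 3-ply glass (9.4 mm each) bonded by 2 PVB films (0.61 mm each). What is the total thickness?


Total thickness = glass contribution + PVB contribution
  Glass: 3 * 9.4 = 28.2 mm
  PVB: 2 * 0.61 = 1.22 mm
  Total = 28.2 + 1.22 = 29.42 mm

29.42 mm


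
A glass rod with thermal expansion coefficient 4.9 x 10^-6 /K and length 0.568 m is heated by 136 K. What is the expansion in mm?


Thermal expansion formula: dL = alpha * L0 * dT
  dL = (4.9 x 10^-6) * 0.568 * 136 = 0.00037852 m
Convert to mm: 0.00037852 * 1000 = 0.3785 mm

0.3785 mm


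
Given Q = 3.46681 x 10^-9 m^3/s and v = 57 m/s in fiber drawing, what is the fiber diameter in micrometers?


Cross-sectional area from continuity:
  A = Q / v = 3.46681 x 10^-9 / 57 = 6.082123 x 10^-11 m^2
Diameter from circular cross-section:
  d = sqrt(4A / pi) * 10^6 (m -> um)
  d = sqrt(4 * 6.082123 x 10^-11 / pi) * 10^6 = 8.8 um

8.8 um


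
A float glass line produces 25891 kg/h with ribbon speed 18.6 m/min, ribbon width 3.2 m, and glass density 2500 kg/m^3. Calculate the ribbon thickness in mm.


Ribbon cross-section from mass balance:
  Volume rate = throughput / density = 25891 / 2500 = 10.3564 m^3/h
  thickness = volume rate / (speed * 60 * width), i.e.
  thickness = throughput / (60 * speed * width * density) * 1000
  thickness = 25891 / (60 * 18.6 * 3.2 * 2500) * 1000 = 2.9 mm

2.9 mm


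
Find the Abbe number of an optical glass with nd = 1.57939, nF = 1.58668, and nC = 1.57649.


Abbe number formula: Vd = (nd - 1) / (nF - nC)
  nd - 1 = 1.57939 - 1 = 0.57939
  nF - nC = 1.58668 - 1.57649 = 0.01019
  Vd = 0.57939 / 0.01019 = 56.86

56.86


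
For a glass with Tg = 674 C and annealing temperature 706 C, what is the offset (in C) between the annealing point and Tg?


Offset = T_anneal - Tg:
  offset = 706 - 674 = 32 C

32 C


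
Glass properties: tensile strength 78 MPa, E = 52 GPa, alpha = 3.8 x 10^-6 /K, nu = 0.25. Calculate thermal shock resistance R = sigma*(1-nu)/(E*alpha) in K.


Thermal shock resistance: R = sigma * (1 - nu) / (E * alpha)
  Numerator = 78 * (1 - 0.25) = 58.5
  Denominator = 52 * 1000 * (3.8 x 10^-6) = 0.1976
  R = 58.5 / 0.1976 = 296.1 K

296.1 K


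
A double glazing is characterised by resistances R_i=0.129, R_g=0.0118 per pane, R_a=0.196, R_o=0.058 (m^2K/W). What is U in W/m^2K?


Total thermal resistance (series):
  R_total = R_in + R_glass + R_air + R_glass + R_out
  R_total = 0.129 + 0.0118 + 0.196 + 0.0118 + 0.058 = 0.4066 m^2K/W
U-value = 1 / R_total = 1 / 0.4066 = 2.459 W/m^2K

2.459 W/m^2K


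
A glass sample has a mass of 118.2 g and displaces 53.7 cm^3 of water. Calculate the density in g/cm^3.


Use the definition of density:
  rho = mass / volume
  rho = 118.2 / 53.7 = 2.201 g/cm^3

2.201 g/cm^3


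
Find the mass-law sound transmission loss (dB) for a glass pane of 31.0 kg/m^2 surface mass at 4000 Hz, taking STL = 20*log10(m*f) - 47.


Mass law: STL = 20 * log10(m * f) - 47
  m * f = 31.0 * 4000 = 124000
  log10(124000) = 5.09342
  STL = 20 * 5.09342 - 47 = 101.8684 - 47 = 54.9 dB

54.9 dB


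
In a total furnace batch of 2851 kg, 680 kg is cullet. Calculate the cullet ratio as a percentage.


Cullet ratio = (cullet mass / total batch mass) * 100
  Ratio = 680 / 2851 * 100 = 23.85%

23.85%


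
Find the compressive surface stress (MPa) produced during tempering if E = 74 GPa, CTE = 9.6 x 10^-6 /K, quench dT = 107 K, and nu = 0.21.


Tempering stress: sigma = E * alpha * dT / (1 - nu)
  E (MPa) = 74 * 1000 = 74000
  Numerator = 74000 * (9.6 x 10^-6) * 107 = 76.0128
  Denominator = 1 - 0.21 = 0.79
  sigma = 76.0128 / 0.79 = 96.2 MPa

96.2 MPa


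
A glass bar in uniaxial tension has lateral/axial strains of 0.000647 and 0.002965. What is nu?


Poisson's ratio: nu = lateral strain / axial strain
  nu = 0.000647 / 0.002965 = 0.2182

0.2182


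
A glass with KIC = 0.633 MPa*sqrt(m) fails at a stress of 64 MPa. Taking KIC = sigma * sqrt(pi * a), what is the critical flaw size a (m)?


Rearrange KIC = sigma * sqrt(pi * a):
  sqrt(pi * a) = KIC / sigma
  sqrt(pi * a) = 0.633 / 64 = 0.009891
  a = (KIC / sigma)^2 / pi
  a = 0.009891^2 / pi = 0.0000311 m

0.0000311 m


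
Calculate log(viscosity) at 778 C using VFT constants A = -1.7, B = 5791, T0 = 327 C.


VFT equation: log(eta) = A + B / (T - T0)
  T - T0 = 778 - 327 = 451
  B / (T - T0) = 5791 / 451 = 12.84
  log(eta) = -1.7 + 12.84 = 11.14

11.14


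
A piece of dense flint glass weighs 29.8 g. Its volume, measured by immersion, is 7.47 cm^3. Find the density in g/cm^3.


Use the definition of density:
  rho = mass / volume
  rho = 29.8 / 7.47 = 3.989 g/cm^3

3.989 g/cm^3


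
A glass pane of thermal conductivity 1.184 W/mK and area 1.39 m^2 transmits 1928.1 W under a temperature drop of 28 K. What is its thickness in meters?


Fourier's law: t = k * A * dT / Q
  t = 1.184 * 1.39 * 28 / 1928.1
  t = 46.08128 / 1928.1 = 0.0239 m

0.0239 m


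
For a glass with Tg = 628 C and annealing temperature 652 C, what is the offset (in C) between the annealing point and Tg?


Offset = T_anneal - Tg:
  offset = 652 - 628 = 24 C

24 C


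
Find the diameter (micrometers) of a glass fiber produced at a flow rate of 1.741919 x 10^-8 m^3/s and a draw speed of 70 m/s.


Cross-sectional area from continuity:
  A = Q / v = 1.741919 x 10^-8 / 70 = 2.488456 x 10^-10 m^2
Diameter from circular cross-section:
  d = sqrt(4A / pi) * 10^6 (m -> um)
  d = sqrt(4 * 2.488456 x 10^-10 / pi) * 10^6 = 17.8 um

17.8 um


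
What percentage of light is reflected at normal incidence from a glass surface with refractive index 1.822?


Fresnel reflectance at normal incidence:
  R = ((n - 1)/(n + 1))^2
  (n - 1)/(n + 1) = (1.822 - 1)/(1.822 + 1) = 0.291283
  R = 0.291283^2 = 0.0848458
  R(%) = 0.0848458 * 100 = 8.485%

8.485%


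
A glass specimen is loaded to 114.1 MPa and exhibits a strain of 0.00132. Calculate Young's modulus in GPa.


Young's modulus: E = stress / strain
  E = 114.1 MPa / 0.00132 = 86439.39 MPa
Convert to GPa: 86439.39 / 1000 = 86.44 GPa

86.44 GPa


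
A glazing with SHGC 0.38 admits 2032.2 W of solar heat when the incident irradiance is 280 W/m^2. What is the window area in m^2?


Rearrange Q = Area * SHGC * Irradiance:
  Area = Q / (SHGC * Irradiance)
  Area = 2032.2 / (0.38 * 280) = 19.1 m^2

19.1 m^2


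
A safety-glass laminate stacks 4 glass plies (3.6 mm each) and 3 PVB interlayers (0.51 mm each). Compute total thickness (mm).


Total thickness = glass contribution + PVB contribution
  Glass: 4 * 3.6 = 14.4 mm
  PVB: 3 * 0.51 = 1.53 mm
  Total = 14.4 + 1.53 = 15.93 mm

15.93 mm


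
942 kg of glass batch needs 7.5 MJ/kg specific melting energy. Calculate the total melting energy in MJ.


Total energy = mass * specific energy
  E = 942 * 7.5 = 7065 MJ

7065 MJ


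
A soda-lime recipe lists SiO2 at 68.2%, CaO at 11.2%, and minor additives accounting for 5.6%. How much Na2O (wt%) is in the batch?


Pieces sum to 100%:
  Na2O = 100 - (SiO2 + CaO + others)
  Na2O = 100 - (68.2 + 11.2 + 5.6) = 15.0%

15.0%


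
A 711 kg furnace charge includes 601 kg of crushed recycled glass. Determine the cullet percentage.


Cullet ratio = (cullet mass / total batch mass) * 100
  Ratio = 601 / 711 * 100 = 84.53%

84.53%


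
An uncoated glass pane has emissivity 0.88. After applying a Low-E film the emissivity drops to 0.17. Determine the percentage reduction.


Percentage reduction = (1 - coated/uncoated) * 100
  Ratio = 0.17 / 0.88 = 0.1932
  Reduction = (1 - 0.1932) * 100 = 80.7%

80.7%


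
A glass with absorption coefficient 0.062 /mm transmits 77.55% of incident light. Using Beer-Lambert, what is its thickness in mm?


Rearrange T = exp(-alpha * thickness):
  thickness = -ln(T) / alpha
  T = 77.55/100 = 0.7755
  ln(T) = -0.25425
  -ln(T) = 0.25425
  thickness = 0.25425 / 0.062 = 4.1 mm

4.1 mm


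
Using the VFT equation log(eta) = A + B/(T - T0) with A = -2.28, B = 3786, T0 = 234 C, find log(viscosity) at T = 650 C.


VFT equation: log(eta) = A + B / (T - T0)
  T - T0 = 650 - 234 = 416
  B / (T - T0) = 3786 / 416 = 9.101
  log(eta) = -2.28 + 9.101 = 6.821

6.821


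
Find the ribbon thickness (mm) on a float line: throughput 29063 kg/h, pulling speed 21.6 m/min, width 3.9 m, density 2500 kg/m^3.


Ribbon cross-section from mass balance:
  Volume rate = throughput / density = 29063 / 2500 = 11.6252 m^3/h
  thickness = volume rate / (speed * 60 * width), i.e.
  thickness = throughput / (60 * speed * width * density) * 1000
  thickness = 29063 / (60 * 21.6 * 3.9 * 2500) * 1000 = 2.3 mm

2.3 mm


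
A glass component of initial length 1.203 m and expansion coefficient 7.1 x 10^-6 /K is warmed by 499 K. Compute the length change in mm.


Thermal expansion formula: dL = alpha * L0 * dT
  dL = (7.1 x 10^-6) * 1.203 * 499 = 0.00426211 m
Convert to mm: 0.00426211 * 1000 = 4.2621 mm

4.2621 mm


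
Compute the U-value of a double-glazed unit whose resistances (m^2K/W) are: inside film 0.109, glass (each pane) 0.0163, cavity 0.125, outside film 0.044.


Total thermal resistance (series):
  R_total = R_in + R_glass + R_air + R_glass + R_out
  R_total = 0.109 + 0.0163 + 0.125 + 0.0163 + 0.044 = 0.3106 m^2K/W
U-value = 1 / R_total = 1 / 0.3106 = 3.22 W/m^2K

3.22 W/m^2K


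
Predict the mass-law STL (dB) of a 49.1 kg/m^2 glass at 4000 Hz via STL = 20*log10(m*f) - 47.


Mass law: STL = 20 * log10(m * f) - 47
  m * f = 49.1 * 4000 = 196400
  log10(196400) = 5.29314
  STL = 20 * 5.29314 - 47 = 105.8628 - 47 = 58.9 dB

58.9 dB


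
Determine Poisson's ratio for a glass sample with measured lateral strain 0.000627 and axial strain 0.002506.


Poisson's ratio: nu = lateral strain / axial strain
  nu = 0.000627 / 0.002506 = 0.2502

0.2502


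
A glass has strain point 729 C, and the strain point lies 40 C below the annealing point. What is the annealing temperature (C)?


T_anneal = T_strain + gap:
  T_anneal = 729 + 40 = 769 C

769 C


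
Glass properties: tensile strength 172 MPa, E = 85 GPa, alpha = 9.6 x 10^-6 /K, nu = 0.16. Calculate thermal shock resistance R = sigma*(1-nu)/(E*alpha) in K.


Thermal shock resistance: R = sigma * (1 - nu) / (E * alpha)
  Numerator = 172 * (1 - 0.16) = 144.48
  Denominator = 85 * 1000 * (9.6 x 10^-6) = 0.816
  R = 144.48 / 0.816 = 177.1 K

177.1 K


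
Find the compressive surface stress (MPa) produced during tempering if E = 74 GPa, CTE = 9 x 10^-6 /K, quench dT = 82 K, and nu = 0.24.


Tempering stress: sigma = E * alpha * dT / (1 - nu)
  E (MPa) = 74 * 1000 = 74000
  Numerator = 74000 * (9 x 10^-6) * 82 = 54.612
  Denominator = 1 - 0.24 = 0.76
  sigma = 54.612 / 0.76 = 71.9 MPa

71.9 MPa


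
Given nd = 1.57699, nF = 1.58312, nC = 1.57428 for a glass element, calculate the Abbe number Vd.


Abbe number formula: Vd = (nd - 1) / (nF - nC)
  nd - 1 = 1.57699 - 1 = 0.57699
  nF - nC = 1.58312 - 1.57428 = 0.00884
  Vd = 0.57699 / 0.00884 = 65.27

65.27


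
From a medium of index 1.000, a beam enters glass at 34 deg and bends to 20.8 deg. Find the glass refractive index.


Apply Snell's law: n1 * sin(theta1) = n2 * sin(theta2)
  n2 = n1 * sin(theta1) / sin(theta2)
  sin(34) = 0.559193
  sin(20.8) = 0.355107
  n2 = 1.000 * 0.559193 / 0.355107 = 1.5747

1.5747


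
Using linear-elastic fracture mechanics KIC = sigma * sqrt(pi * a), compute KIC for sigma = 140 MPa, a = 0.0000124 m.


Fracture toughness: KIC = sigma * sqrt(pi * a)
  pi * a = pi * 0.0000124 = 0.000038956
  sqrt(pi * a) = 0.006241
  KIC = 140 * 0.006241 = 0.874 MPa*sqrt(m)

0.874 MPa*sqrt(m)


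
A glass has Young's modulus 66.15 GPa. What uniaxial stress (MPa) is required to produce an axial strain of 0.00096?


Rearrange E = sigma / epsilon:
  sigma = E * epsilon
  E (MPa) = 66.15 * 1000 = 66150
  sigma = 66150 * 0.00096 = 63.5 MPa

63.5 MPa


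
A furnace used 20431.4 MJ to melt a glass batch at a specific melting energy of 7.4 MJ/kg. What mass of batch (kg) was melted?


Rearrange E = m * s for m:
  m = E / s
  m = 20431.4 / 7.4 = 2761.0 kg

2761.0 kg


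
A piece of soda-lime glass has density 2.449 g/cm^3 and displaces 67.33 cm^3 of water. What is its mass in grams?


Rearrange rho = m / V:
  m = rho * V
  m = 2.449 * 67.33 = 164.891 g

164.891 g


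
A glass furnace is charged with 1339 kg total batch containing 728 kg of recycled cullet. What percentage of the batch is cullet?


Cullet ratio = (cullet mass / total batch mass) * 100
  Ratio = 728 / 1339 * 100 = 54.37%

54.37%


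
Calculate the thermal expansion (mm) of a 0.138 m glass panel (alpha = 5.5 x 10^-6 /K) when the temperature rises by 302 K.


Thermal expansion formula: dL = alpha * L0 * dT
  dL = (5.5 x 10^-6) * 0.138 * 302 = 0.00022922 m
Convert to mm: 0.00022922 * 1000 = 0.2292 mm

0.2292 mm


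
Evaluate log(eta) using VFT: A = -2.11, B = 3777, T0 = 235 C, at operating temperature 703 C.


VFT equation: log(eta) = A + B / (T - T0)
  T - T0 = 703 - 235 = 468
  B / (T - T0) = 3777 / 468 = 8.071
  log(eta) = -2.11 + 8.071 = 5.961

5.961


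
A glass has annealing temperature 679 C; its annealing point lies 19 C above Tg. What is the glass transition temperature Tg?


Rearrange T_anneal = Tg + offset for Tg:
  Tg = T_anneal - offset = 679 - 19 = 660 C

660 C


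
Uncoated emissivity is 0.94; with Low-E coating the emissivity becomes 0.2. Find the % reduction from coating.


Percentage reduction = (1 - coated/uncoated) * 100
  Ratio = 0.2 / 0.94 = 0.2128
  Reduction = (1 - 0.2128) * 100 = 78.7%

78.7%


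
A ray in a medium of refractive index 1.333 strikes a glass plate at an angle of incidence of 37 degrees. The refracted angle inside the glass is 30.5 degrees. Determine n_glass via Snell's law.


Apply Snell's law: n1 * sin(theta1) = n2 * sin(theta2)
  n2 = n1 * sin(theta1) / sin(theta2)
  sin(37) = 0.601815
  sin(30.5) = 0.507538
  n2 = 1.333 * 0.601815 / 0.507538 = 1.5806

1.5806


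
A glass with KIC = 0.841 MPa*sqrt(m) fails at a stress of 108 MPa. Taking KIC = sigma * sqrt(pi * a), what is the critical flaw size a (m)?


Rearrange KIC = sigma * sqrt(pi * a):
  sqrt(pi * a) = KIC / sigma
  sqrt(pi * a) = 0.841 / 108 = 0.007787
  a = (KIC / sigma)^2 / pi
  a = 0.007787^2 / pi = 0.0000193 m

0.0000193 m


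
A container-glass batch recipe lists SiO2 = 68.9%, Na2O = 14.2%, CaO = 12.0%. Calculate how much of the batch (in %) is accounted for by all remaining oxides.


Sum the three major oxides:
  SiO2 + Na2O + CaO = 68.9 + 14.2 + 12.0 = 95.1%
Subtract from 100%:
  Others = 100 - 95.1 = 4.9%

4.9%


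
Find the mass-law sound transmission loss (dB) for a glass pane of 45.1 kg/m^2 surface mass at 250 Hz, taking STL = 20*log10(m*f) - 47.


Mass law: STL = 20 * log10(m * f) - 47
  m * f = 45.1 * 250 = 11275
  log10(11275) = 4.05212
  STL = 20 * 4.05212 - 47 = 81.0424 - 47 = 34.0 dB

34.0 dB


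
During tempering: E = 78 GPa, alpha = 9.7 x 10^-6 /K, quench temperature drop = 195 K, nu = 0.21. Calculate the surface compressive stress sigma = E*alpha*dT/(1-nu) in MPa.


Tempering stress: sigma = E * alpha * dT / (1 - nu)
  E (MPa) = 78 * 1000 = 78000
  Numerator = 78000 * (9.7 x 10^-6) * 195 = 147.537
  Denominator = 1 - 0.21 = 0.79
  sigma = 147.537 / 0.79 = 186.8 MPa

186.8 MPa


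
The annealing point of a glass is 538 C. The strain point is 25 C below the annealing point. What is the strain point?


Strain point = annealing point - difference:
  T_strain = 538 - 25 = 513 C

513 C


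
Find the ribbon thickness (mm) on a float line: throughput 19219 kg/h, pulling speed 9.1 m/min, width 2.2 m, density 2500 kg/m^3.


Ribbon cross-section from mass balance:
  Volume rate = throughput / density = 19219 / 2500 = 7.6876 m^3/h
  thickness = volume rate / (speed * 60 * width), i.e.
  thickness = throughput / (60 * speed * width * density) * 1000
  thickness = 19219 / (60 * 9.1 * 2.2 * 2500) * 1000 = 6.4 mm

6.4 mm


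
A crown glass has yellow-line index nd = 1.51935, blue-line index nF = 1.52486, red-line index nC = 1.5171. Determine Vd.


Abbe number formula: Vd = (nd - 1) / (nF - nC)
  nd - 1 = 1.51935 - 1 = 0.51935
  nF - nC = 1.52486 - 1.5171 = 0.00776
  Vd = 0.51935 / 0.00776 = 66.93

66.93


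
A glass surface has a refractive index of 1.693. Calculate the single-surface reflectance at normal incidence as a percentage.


Fresnel reflectance at normal incidence:
  R = ((n - 1)/(n + 1))^2
  (n - 1)/(n + 1) = (1.693 - 1)/(1.693 + 1) = 0.257334
  R = 0.257334^2 = 0.0662208
  R(%) = 0.0662208 * 100 = 6.622%

6.622%


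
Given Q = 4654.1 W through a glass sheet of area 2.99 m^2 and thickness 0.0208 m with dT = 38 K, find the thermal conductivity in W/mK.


Fourier's law rearranged: k = Q * t / (A * dT)
  Numerator = 4654.1 * 0.0208 = 96.80528
  Denominator = 2.99 * 38 = 113.62
  k = 96.80528 / 113.62 = 0.852 W/mK

0.852 W/mK


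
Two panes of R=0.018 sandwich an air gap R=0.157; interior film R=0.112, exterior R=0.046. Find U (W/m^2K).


Total thermal resistance (series):
  R_total = R_in + R_glass + R_air + R_glass + R_out
  R_total = 0.112 + 0.018 + 0.157 + 0.018 + 0.046 = 0.351 m^2K/W
U-value = 1 / R_total = 1 / 0.351 = 2.849 W/m^2K

2.849 W/m^2K


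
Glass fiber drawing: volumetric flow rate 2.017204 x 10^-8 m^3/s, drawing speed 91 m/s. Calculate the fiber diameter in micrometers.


Cross-sectional area from continuity:
  A = Q / v = 2.017204 x 10^-8 / 91 = 2.216708 x 10^-10 m^2
Diameter from circular cross-section:
  d = sqrt(4A / pi) * 10^6 (m -> um)
  d = sqrt(4 * 2.216708 x 10^-10 / pi) * 10^6 = 16.8 um

16.8 um


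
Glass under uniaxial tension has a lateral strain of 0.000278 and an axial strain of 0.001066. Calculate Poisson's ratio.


Poisson's ratio: nu = lateral strain / axial strain
  nu = 0.000278 / 0.001066 = 0.2608

0.2608


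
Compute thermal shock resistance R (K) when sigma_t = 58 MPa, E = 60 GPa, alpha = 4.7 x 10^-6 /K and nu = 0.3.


Thermal shock resistance: R = sigma * (1 - nu) / (E * alpha)
  Numerator = 58 * (1 - 0.3) = 40.6
  Denominator = 60 * 1000 * (4.7 x 10^-6) = 0.282
  R = 40.6 / 0.282 = 144.0 K

144.0 K


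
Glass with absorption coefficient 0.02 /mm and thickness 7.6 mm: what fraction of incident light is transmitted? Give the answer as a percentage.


Beer-Lambert law: T = exp(-alpha * thickness)
  exponent = -0.02 * 7.6 = -0.152
  T = exp(-0.152) = 0.859
  Percentage = 0.859 * 100 = 85.9%

85.9%


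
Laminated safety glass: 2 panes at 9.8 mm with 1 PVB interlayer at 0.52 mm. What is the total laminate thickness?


Total thickness = glass contribution + PVB contribution
  Glass: 2 * 9.8 = 19.6 mm
  PVB: 1 * 0.52 = 0.52 mm
  Total = 19.6 + 0.52 = 20.12 mm

20.12 mm


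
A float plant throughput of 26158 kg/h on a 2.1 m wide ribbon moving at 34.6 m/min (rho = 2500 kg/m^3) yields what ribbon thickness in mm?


Ribbon cross-section from mass balance:
  Volume rate = throughput / density = 26158 / 2500 = 10.4632 m^3/h
  thickness = volume rate / (speed * 60 * width), i.e.
  thickness = throughput / (60 * speed * width * density) * 1000
  thickness = 26158 / (60 * 34.6 * 2.1 * 2500) * 1000 = 2.4 mm

2.4 mm


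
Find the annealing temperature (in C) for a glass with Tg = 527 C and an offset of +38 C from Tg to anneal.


The annealing temperature is Tg plus the offset:
  T_anneal = 527 + 38 = 565 C

565 C


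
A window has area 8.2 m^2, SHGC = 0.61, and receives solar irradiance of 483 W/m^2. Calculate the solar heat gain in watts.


Solar heat gain: Q = Area * SHGC * Irradiance
  Q = 8.2 * 0.61 * 483 = 2416 W

2416 W


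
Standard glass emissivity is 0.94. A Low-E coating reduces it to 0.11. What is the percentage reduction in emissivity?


Percentage reduction = (1 - coated/uncoated) * 100
  Ratio = 0.11 / 0.94 = 0.117
  Reduction = (1 - 0.117) * 100 = 88.3%

88.3%


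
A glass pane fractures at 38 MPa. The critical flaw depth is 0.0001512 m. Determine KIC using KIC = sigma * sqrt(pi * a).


Fracture toughness: KIC = sigma * sqrt(pi * a)
  pi * a = pi * 0.0001512 = 0.000475009
  sqrt(pi * a) = 0.021795
  KIC = 38 * 0.021795 = 0.828 MPa*sqrt(m)

0.828 MPa*sqrt(m)


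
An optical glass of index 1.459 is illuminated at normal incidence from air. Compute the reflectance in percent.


Fresnel reflectance at normal incidence:
  R = ((n - 1)/(n + 1))^2
  (n - 1)/(n + 1) = (1.459 - 1)/(1.459 + 1) = 0.186661
  R = 0.186661^2 = 0.0348423
  R(%) = 0.0348423 * 100 = 3.484%

3.484%


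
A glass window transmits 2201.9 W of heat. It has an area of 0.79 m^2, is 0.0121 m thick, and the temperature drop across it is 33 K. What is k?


Fourier's law rearranged: k = Q * t / (A * dT)
  Numerator = 2201.9 * 0.0121 = 26.64299
  Denominator = 0.79 * 33 = 26.07
  k = 26.64299 / 26.07 = 1.022 W/mK

1.022 W/mK


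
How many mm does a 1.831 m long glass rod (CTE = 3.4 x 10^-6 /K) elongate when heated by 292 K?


Thermal expansion formula: dL = alpha * L0 * dT
  dL = (3.4 x 10^-6) * 1.831 * 292 = 0.00181782 m
Convert to mm: 0.00181782 * 1000 = 1.8178 mm

1.8178 mm


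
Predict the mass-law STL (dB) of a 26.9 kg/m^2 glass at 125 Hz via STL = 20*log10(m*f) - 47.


Mass law: STL = 20 * log10(m * f) - 47
  m * f = 26.9 * 125 = 3362.5
  log10(3362.5) = 3.52666
  STL = 20 * 3.52666 - 47 = 70.5332 - 47 = 23.5 dB

23.5 dB


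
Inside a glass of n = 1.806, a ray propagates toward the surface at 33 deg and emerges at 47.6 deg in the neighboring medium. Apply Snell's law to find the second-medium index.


Apply Snell's law: n1 * sin(theta1) = n2 * sin(theta2)
  n2 = n1 * sin(theta1) / sin(theta2)
  sin(33) = 0.544639
  sin(47.6) = 0.738455
  n2 = 1.806 * 0.544639 / 0.738455 = 1.332

1.332


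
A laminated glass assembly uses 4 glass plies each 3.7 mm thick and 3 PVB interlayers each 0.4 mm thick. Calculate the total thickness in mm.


Total thickness = glass contribution + PVB contribution
  Glass: 4 * 3.7 = 14.8 mm
  PVB: 3 * 0.4 = 1.2 mm
  Total = 14.8 + 1.2 = 16.0 mm

16.0 mm


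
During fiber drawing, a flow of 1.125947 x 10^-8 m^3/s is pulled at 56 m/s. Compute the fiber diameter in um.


Cross-sectional area from continuity:
  A = Q / v = 1.125947 x 10^-8 / 56 = 2.01062 x 10^-10 m^2
Diameter from circular cross-section:
  d = sqrt(4A / pi) * 10^6 (m -> um)
  d = sqrt(4 * 2.01062 x 10^-10 / pi) * 10^6 = 16.0 um

16.0 um


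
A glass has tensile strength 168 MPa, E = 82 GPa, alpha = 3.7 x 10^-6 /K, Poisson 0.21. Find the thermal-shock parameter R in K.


Thermal shock resistance: R = sigma * (1 - nu) / (E * alpha)
  Numerator = 168 * (1 - 0.21) = 132.72
  Denominator = 82 * 1000 * (3.7 x 10^-6) = 0.3034
  R = 132.72 / 0.3034 = 437.4 K

437.4 K


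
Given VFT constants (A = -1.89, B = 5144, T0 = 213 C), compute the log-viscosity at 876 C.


VFT equation: log(eta) = A + B / (T - T0)
  T - T0 = 876 - 213 = 663
  B / (T - T0) = 5144 / 663 = 7.759
  log(eta) = -1.89 + 7.759 = 5.869

5.869


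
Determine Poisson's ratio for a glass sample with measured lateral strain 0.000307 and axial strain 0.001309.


Poisson's ratio: nu = lateral strain / axial strain
  nu = 0.000307 / 0.001309 = 0.2345

0.2345


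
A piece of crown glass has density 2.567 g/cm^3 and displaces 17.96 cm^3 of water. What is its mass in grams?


Rearrange rho = m / V:
  m = rho * V
  m = 2.567 * 17.96 = 46.103 g

46.103 g


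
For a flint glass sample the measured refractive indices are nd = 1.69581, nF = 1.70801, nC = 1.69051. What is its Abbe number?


Abbe number formula: Vd = (nd - 1) / (nF - nC)
  nd - 1 = 1.69581 - 1 = 0.69581
  nF - nC = 1.70801 - 1.69051 = 0.0175
  Vd = 0.69581 / 0.0175 = 39.76

39.76


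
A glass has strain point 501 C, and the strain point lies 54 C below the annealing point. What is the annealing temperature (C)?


T_anneal = T_strain + gap:
  T_anneal = 501 + 54 = 555 C

555 C


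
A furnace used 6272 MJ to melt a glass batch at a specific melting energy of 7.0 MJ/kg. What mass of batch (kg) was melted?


Rearrange E = m * s for m:
  m = E / s
  m = 6272 / 7.0 = 896.0 kg

896.0 kg


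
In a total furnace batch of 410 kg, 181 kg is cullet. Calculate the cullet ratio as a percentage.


Cullet ratio = (cullet mass / total batch mass) * 100
  Ratio = 181 / 410 * 100 = 44.15%

44.15%


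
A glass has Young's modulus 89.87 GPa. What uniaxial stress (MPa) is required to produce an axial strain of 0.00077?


Rearrange E = sigma / epsilon:
  sigma = E * epsilon
  E (MPa) = 89.87 * 1000 = 89870
  sigma = 89870 * 0.00077 = 69.2 MPa

69.2 MPa


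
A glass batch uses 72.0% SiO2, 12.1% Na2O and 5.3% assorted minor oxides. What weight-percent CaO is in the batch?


Pieces sum to 100%:
  CaO = 100 - (SiO2 + Na2O + others)
  CaO = 100 - (72.0 + 12.1 + 5.3) = 10.6%

10.6%


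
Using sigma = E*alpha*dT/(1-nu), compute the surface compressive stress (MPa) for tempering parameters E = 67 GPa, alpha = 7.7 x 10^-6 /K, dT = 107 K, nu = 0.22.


Tempering stress: sigma = E * alpha * dT / (1 - nu)
  E (MPa) = 67 * 1000 = 67000
  Numerator = 67000 * (7.7 x 10^-6) * 107 = 55.2013
  Denominator = 1 - 0.22 = 0.78
  sigma = 55.2013 / 0.78 = 70.8 MPa

70.8 MPa


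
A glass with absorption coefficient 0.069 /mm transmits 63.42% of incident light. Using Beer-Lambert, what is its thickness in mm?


Rearrange T = exp(-alpha * thickness):
  thickness = -ln(T) / alpha
  T = 63.42/100 = 0.6342
  ln(T) = -0.45539
  -ln(T) = 0.45539
  thickness = 0.45539 / 0.069 = 6.6 mm

6.6 mm


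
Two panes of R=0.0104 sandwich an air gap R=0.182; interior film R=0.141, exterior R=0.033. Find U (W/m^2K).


Total thermal resistance (series):
  R_total = R_in + R_glass + R_air + R_glass + R_out
  R_total = 0.141 + 0.0104 + 0.182 + 0.0104 + 0.033 = 0.3768 m^2K/W
U-value = 1 / R_total = 1 / 0.3768 = 2.654 W/m^2K

2.654 W/m^2K


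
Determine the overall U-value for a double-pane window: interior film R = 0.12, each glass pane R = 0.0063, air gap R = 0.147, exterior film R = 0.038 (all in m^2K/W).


Total thermal resistance (series):
  R_total = R_in + R_glass + R_air + R_glass + R_out
  R_total = 0.12 + 0.0063 + 0.147 + 0.0063 + 0.038 = 0.3176 m^2K/W
U-value = 1 / R_total = 1 / 0.3176 = 3.149 W/m^2K

3.149 W/m^2K


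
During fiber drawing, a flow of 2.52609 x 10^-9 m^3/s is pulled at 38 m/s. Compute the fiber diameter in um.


Cross-sectional area from continuity:
  A = Q / v = 2.52609 x 10^-9 / 38 = 6.647605 x 10^-11 m^2
Diameter from circular cross-section:
  d = sqrt(4A / pi) * 10^6 (m -> um)
  d = sqrt(4 * 6.647605 x 10^-11 / pi) * 10^6 = 9.2 um

9.2 um


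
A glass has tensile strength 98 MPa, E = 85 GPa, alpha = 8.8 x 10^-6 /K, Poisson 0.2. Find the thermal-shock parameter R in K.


Thermal shock resistance: R = sigma * (1 - nu) / (E * alpha)
  Numerator = 98 * (1 - 0.2) = 78.4
  Denominator = 85 * 1000 * (8.8 x 10^-6) = 0.748
  R = 78.4 / 0.748 = 104.8 K

104.8 K


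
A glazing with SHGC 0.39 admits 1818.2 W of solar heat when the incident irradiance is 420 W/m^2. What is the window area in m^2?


Rearrange Q = Area * SHGC * Irradiance:
  Area = Q / (SHGC * Irradiance)
  Area = 1818.2 / (0.39 * 420) = 11.1 m^2

11.1 m^2


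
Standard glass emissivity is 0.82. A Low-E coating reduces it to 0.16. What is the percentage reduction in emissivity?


Percentage reduction = (1 - coated/uncoated) * 100
  Ratio = 0.16 / 0.82 = 0.1951
  Reduction = (1 - 0.1951) * 100 = 80.5%

80.5%


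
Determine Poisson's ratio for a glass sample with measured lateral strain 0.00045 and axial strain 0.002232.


Poisson's ratio: nu = lateral strain / axial strain
  nu = 0.00045 / 0.002232 = 0.2016

0.2016


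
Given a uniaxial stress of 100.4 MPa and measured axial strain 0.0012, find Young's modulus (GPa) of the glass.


Young's modulus: E = stress / strain
  E = 100.4 MPa / 0.0012 = 83666.67 MPa
Convert to GPa: 83666.67 / 1000 = 83.67 GPa

83.67 GPa


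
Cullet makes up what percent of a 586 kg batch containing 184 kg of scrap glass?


Cullet ratio = (cullet mass / total batch mass) * 100
  Ratio = 184 / 586 * 100 = 31.4%

31.4%


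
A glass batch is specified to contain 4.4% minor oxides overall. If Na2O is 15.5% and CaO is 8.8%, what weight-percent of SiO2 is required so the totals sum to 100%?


Known pieces sum to 100%:
  SiO2 = 100 - (others + Na2O + CaO)
  SiO2 = 100 - (4.4 + 15.5 + 8.8) = 71.3%

71.3%


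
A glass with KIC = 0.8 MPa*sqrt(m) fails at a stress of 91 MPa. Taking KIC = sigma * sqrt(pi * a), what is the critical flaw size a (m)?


Rearrange KIC = sigma * sqrt(pi * a):
  sqrt(pi * a) = KIC / sigma
  sqrt(pi * a) = 0.8 / 91 = 0.008791
  a = (KIC / sigma)^2 / pi
  a = 0.008791^2 / pi = 0.0000246 m

0.0000246 m


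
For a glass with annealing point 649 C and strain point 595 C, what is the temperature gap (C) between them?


Gap = T_anneal - T_strain:
  gap = 649 - 595 = 54 C

54 C


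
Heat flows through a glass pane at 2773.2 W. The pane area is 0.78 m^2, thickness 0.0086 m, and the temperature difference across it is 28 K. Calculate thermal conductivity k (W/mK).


Fourier's law rearranged: k = Q * t / (A * dT)
  Numerator = 2773.2 * 0.0086 = 23.84952
  Denominator = 0.78 * 28 = 21.84
  k = 23.84952 / 21.84 = 1.092 W/mK

1.092 W/mK


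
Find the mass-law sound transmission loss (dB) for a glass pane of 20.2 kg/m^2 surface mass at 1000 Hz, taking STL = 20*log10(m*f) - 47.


Mass law: STL = 20 * log10(m * f) - 47
  m * f = 20.2 * 1000 = 20200
  log10(20200) = 4.30535
  STL = 20 * 4.30535 - 47 = 86.107 - 47 = 39.1 dB

39.1 dB


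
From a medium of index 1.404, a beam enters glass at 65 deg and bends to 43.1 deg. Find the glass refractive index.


Apply Snell's law: n1 * sin(theta1) = n2 * sin(theta2)
  n2 = n1 * sin(theta1) / sin(theta2)
  sin(65) = 0.906308
  sin(43.1) = 0.683274
  n2 = 1.404 * 0.906308 / 0.683274 = 1.8623

1.8623


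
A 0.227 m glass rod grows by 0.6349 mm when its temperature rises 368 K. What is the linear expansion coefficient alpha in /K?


Rearrange dL = alpha * L0 * dT for alpha:
  alpha = dL / (L0 * dT)
  alpha = (0.6349 / 1000) / (0.227 * 368) = 0.0000076 /K = 7.6 x 10^-6 /K

7.6 x 10^-6 /K


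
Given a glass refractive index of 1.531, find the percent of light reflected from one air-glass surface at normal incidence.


Fresnel reflectance at normal incidence:
  R = ((n - 1)/(n + 1))^2
  (n - 1)/(n + 1) = (1.531 - 1)/(1.531 + 1) = 0.209798
  R = 0.209798^2 = 0.0440152
  R(%) = 0.0440152 * 100 = 4.402%

4.402%


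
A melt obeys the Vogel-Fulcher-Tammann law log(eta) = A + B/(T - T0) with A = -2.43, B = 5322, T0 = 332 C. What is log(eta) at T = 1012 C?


VFT equation: log(eta) = A + B / (T - T0)
  T - T0 = 1012 - 332 = 680
  B / (T - T0) = 5322 / 680 = 7.826
  log(eta) = -2.43 + 7.826 = 5.396

5.396


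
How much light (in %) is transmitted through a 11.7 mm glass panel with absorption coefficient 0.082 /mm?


Beer-Lambert law: T = exp(-alpha * thickness)
  exponent = -0.082 * 11.7 = -0.9594
  T = exp(-0.9594) = 0.3831
  Percentage = 0.3831 * 100 = 38.31%

38.31%


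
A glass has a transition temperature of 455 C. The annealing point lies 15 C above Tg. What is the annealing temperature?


The annealing temperature is Tg plus the offset:
  T_anneal = 455 + 15 = 470 C

470 C


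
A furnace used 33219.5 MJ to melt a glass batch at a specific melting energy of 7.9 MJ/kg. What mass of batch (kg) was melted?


Rearrange E = m * s for m:
  m = E / s
  m = 33219.5 / 7.9 = 4205.0 kg

4205.0 kg


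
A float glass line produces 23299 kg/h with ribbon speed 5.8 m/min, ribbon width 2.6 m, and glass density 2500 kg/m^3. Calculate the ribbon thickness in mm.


Ribbon cross-section from mass balance:
  Volume rate = throughput / density = 23299 / 2500 = 9.3196 m^3/h
  thickness = volume rate / (speed * 60 * width), i.e.
  thickness = throughput / (60 * speed * width * density) * 1000
  thickness = 23299 / (60 * 5.8 * 2.6 * 2500) * 1000 = 10.3 mm

10.3 mm
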